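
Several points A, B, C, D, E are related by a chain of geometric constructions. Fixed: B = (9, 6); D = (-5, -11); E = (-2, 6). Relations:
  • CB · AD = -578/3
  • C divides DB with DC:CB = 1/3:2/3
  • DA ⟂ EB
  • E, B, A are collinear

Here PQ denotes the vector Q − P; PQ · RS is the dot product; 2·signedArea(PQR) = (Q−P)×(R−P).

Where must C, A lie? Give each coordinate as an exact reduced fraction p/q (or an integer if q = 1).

A = (-5, 6)
C = (-1/3, -16/3)

1. C_x = -1/3  [C divides DB with DC:CB = 1/3:2/3]
2. C_y = -16/3  [C divides DB with DC:CB = 1/3:2/3]
   → C = (-1/3, -16/3)
3. A_x = -5  [E, B, A are collinear ∩ DA ⟂ EB]
4. A_y = 6  [E, B, A are collinear ∩ DA ⟂ EB]
   → A = (-5, 6)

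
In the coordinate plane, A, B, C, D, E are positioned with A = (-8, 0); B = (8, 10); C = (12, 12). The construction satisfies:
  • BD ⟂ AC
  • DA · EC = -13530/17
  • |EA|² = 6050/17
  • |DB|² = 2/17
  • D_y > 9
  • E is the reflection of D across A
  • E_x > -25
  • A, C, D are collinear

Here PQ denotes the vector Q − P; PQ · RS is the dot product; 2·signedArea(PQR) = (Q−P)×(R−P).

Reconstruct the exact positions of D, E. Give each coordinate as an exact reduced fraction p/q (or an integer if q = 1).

1. D_x = 139/17  [A, C, D are collinear ∩ BD ⟂ AC]
2. D_y = 165/17  [A, C, D are collinear ∩ BD ⟂ AC]
   → D = (139/17, 165/17)
3. E_x = -411/17  [E is the reflection of D across A]
4. E_y = -165/17  [E is the reflection of D across A]
   → E = (-411/17, -165/17)

D = (139/17, 165/17)
E = (-411/17, -165/17)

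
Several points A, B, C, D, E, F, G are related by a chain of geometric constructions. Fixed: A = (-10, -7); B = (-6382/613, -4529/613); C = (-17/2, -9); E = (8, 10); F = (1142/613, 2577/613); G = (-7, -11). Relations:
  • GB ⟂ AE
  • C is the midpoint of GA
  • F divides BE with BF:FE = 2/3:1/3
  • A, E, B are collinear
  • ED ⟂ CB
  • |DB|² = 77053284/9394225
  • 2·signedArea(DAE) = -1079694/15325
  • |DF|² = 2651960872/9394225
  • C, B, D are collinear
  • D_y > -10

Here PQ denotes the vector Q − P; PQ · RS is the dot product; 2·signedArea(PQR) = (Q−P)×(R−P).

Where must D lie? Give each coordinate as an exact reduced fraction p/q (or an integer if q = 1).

1. D_x = -77237296/9394225  [C, B, D are collinear ∩ ED ⟂ CB]
2. D_y = -86752253/9394225  [C, B, D are collinear ∩ ED ⟂ CB]
   → D = (-77237296/9394225, -86752253/9394225)

D = (-77237296/9394225, -86752253/9394225)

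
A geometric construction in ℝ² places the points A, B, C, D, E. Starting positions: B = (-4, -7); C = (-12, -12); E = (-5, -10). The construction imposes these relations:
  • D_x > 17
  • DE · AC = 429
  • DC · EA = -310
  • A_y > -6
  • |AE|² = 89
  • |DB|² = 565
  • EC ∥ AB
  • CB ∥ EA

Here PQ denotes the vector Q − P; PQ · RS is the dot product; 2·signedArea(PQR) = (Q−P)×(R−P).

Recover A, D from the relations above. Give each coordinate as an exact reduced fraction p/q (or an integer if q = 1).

1. A_x = 3  [EC ∥ AB ∩ CB ∥ EA]
2. A_y = -5  [EC ∥ AB ∩ CB ∥ EA]
   → A = (3, -5)
3. D_x = 18  [DE · AC = 429 ∩ DC · EA = -310]
4. D_y = 2  [DE · AC = 429 ∩ DC · EA = -310]
   → D = (18, 2)

A = (3, -5)
D = (18, 2)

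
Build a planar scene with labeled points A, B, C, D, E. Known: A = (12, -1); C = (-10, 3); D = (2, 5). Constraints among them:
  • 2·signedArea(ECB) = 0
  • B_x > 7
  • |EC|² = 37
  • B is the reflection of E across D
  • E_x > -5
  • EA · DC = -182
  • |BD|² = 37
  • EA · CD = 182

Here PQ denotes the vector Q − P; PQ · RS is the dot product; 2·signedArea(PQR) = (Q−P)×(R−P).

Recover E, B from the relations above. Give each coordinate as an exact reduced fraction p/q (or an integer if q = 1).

B = (8, 6)
E = (-4, 4)

1. E_x = -4  [line -12·x + -2·y + -40 = 0 ∩ |EC|² = 37]
2. E_y = 4  [line -12·x + -2·y + -40 = 0 ∩ |EC|² = 37]
   → E = (-4, 4)
3. B_x = 8  [2·signedArea(ECB) = 0 ∩ B is the reflection of E across D]
4. B_y = 6  [2·signedArea(ECB) = 0 ∩ B is the reflection of E across D]
   → B = (8, 6)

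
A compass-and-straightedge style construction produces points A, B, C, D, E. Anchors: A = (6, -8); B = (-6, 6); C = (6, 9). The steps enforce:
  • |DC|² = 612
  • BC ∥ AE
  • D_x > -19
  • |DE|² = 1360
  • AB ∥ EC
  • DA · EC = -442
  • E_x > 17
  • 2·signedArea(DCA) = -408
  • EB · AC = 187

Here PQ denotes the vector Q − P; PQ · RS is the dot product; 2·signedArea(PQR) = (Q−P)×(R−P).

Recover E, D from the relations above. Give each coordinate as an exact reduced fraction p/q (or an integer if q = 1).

1. E_x = 18  [AB ∥ EC ∩ BC ∥ AE]
2. E_y = -5  [AB ∥ EC ∩ BC ∥ AE]
   → E = (18, -5)
3. D_x = -18  [DA · EC = -442 ∩ 2·signedArea(DCA) = -408]
4. D_y = 3  [DA · EC = -442 ∩ 2·signedArea(DCA) = -408]
   → D = (-18, 3)

D = (-18, 3)
E = (18, -5)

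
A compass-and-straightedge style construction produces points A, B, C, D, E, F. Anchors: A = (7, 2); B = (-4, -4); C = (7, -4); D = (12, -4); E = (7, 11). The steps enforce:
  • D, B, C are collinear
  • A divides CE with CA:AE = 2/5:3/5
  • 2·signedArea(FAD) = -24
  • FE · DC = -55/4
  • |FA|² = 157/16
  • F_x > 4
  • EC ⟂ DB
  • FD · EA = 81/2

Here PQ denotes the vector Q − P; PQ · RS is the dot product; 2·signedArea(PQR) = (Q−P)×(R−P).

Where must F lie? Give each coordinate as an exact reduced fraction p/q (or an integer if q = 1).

1. F_x = 17/4  [FE · DC = -55/4 ∩ FD · EA = 81/2]
2. F_y = 1/2  [FE · DC = -55/4 ∩ FD · EA = 81/2]
   → F = (17/4, 1/2)

F = (17/4, 1/2)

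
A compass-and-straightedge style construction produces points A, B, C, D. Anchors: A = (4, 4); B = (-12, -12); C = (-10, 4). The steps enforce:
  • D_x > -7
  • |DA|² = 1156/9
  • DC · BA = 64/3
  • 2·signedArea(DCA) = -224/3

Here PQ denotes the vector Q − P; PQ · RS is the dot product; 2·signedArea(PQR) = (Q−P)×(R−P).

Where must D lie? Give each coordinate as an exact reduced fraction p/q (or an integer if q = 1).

1. D_x = -6  [DC · BA = 64/3 ∩ 2·signedArea(DCA) = -224/3]
2. D_y = -4/3  [DC · BA = 64/3 ∩ 2·signedArea(DCA) = -224/3]
   → D = (-6, -4/3)

D = (-6, -4/3)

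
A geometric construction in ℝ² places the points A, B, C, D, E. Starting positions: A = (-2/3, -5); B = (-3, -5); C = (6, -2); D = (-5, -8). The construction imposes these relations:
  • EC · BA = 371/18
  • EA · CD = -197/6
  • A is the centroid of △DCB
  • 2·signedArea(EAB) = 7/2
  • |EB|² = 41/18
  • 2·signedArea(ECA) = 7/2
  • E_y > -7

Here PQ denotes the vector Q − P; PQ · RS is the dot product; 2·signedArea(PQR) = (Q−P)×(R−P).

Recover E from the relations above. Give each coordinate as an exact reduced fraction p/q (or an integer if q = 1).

E = (-17/6, -13/2)

1. E_x = -17/6  [EC · BA = 371/18 ∩ 2·signedArea(EAB) = 7/2]
2. E_y = -13/2  [EC · BA = 371/18 ∩ 2·signedArea(EAB) = 7/2]
   → E = (-17/6, -13/2)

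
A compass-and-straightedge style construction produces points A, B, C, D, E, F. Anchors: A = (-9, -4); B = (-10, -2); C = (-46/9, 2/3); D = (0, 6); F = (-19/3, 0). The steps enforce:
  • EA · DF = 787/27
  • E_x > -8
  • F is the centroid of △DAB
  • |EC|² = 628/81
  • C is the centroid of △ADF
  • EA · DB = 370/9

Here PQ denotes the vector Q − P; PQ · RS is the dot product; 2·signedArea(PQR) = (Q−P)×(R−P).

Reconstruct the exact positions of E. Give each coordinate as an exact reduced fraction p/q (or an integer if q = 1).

1. E_x = -68/9  [EA · DF = 787/27 ∩ EA · DB = 370/9]
2. E_y = -2/3  [EA · DF = 787/27 ∩ EA · DB = 370/9]
   → E = (-68/9, -2/3)

E = (-68/9, -2/3)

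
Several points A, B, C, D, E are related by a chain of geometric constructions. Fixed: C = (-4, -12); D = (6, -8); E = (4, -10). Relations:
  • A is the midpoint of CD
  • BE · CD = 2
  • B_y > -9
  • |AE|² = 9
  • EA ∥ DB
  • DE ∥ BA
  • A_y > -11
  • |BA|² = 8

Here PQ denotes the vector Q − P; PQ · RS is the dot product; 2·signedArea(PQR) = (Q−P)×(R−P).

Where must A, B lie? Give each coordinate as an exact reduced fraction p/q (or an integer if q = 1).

1. A_x = 1  [A is the midpoint of CD]
2. A_y = -10  [A is the midpoint of CD]
   → A = (1, -10)
3. B_x = 3  [DE ∥ BA ∩ EA ∥ DB]
4. B_y = -8  [DE ∥ BA ∩ EA ∥ DB]
   → B = (3, -8)

A = (1, -10)
B = (3, -8)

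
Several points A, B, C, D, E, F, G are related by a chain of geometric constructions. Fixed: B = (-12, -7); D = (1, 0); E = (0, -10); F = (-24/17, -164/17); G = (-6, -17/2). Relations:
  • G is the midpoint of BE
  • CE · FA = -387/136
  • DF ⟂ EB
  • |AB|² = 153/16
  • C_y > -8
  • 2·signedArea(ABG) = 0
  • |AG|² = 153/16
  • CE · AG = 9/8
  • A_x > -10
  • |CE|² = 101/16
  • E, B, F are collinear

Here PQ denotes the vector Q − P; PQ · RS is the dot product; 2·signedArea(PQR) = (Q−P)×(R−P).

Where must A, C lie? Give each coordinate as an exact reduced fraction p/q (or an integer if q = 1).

1. A_x = -9  [line 3/2·x + 6·y + 60 = 0 ∩ |AB|² = 153/16]
2. A_y = -31/4  [line 3/2·x + 6·y + 60 = 0 ∩ |AB|² = 153/16]
   → A = (-9, -31/4)
3. C_x = 1/4  [line 129/17·x + -129/68·y + -129/8 = 0 ∩ |CE|² = 101/16]
4. C_y = -15/2  [line 129/17·x + -129/68·y + -129/8 = 0 ∩ |CE|² = 101/16]
   → C = (1/4, -15/2)

A = (-9, -31/4)
C = (1/4, -15/2)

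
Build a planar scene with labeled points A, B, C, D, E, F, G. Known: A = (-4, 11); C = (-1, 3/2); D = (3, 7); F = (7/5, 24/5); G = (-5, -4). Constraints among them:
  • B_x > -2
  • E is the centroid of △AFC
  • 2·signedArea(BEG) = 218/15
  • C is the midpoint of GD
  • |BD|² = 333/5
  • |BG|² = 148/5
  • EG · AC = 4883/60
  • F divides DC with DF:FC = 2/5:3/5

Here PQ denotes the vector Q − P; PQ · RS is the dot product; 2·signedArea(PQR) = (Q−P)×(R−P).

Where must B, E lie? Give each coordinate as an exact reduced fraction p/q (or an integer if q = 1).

1. E_x = -6/5  [E is the centroid of △AFC]
2. E_y = 173/30  [E is the centroid of △AFC]
   → E = (-6/5, 173/30)
3. B_x = -9/5  [line 293/30·x + -19/5·y + 191/10 = 0 ∩ |BG|² = 148/5]
4. B_y = 2/5  [line 293/30·x + -19/5·y + 191/10 = 0 ∩ |BG|² = 148/5]
   → B = (-9/5, 2/5)

B = (-9/5, 2/5)
E = (-6/5, 173/30)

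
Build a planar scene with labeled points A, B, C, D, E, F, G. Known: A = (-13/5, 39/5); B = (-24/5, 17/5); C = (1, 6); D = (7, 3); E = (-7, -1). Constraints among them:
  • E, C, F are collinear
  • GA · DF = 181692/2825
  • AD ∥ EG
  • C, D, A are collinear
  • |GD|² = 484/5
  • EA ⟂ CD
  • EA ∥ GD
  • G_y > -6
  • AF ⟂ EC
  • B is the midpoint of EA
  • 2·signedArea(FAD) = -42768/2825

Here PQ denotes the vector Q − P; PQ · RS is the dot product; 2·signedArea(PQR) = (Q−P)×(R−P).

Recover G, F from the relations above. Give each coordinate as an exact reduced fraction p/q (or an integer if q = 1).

F = (-83/565, 2823/565)
G = (13/5, -29/5)

1. G_x = 13/5  [EA ∥ GD ∩ AD ∥ EG]
2. G_y = -29/5  [EA ∥ GD ∩ AD ∥ EG]
   → G = (13/5, -29/5)
3. F_x = -83/565  [E, C, F are collinear ∩ AF ⟂ EC]
4. F_y = 2823/565  [E, C, F are collinear ∩ AF ⟂ EC]
   → F = (-83/565, 2823/565)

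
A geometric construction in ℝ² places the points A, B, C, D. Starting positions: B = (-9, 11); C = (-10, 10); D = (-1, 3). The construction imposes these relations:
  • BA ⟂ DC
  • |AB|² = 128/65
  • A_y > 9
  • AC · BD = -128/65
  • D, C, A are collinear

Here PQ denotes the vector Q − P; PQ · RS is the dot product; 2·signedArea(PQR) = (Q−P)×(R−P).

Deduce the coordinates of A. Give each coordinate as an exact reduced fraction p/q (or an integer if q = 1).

A = (-641/65, 643/65)

1. A_x = -641/65  [D, C, A are collinear ∩ BA ⟂ DC]
2. A_y = 643/65  [D, C, A are collinear ∩ BA ⟂ DC]
   → A = (-641/65, 643/65)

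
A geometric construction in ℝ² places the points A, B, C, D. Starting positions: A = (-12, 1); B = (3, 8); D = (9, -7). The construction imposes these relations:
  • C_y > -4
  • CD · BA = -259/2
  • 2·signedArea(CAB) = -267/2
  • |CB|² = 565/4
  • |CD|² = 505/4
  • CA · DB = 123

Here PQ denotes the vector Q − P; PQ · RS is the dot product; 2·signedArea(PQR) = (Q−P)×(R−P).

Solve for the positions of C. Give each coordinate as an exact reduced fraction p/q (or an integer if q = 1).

1. C_x = -3/2  [CD · BA = -259/2 ∩ 2·signedArea(CAB) = -267/2]
2. C_y = -3  [CD · BA = -259/2 ∩ 2·signedArea(CAB) = -267/2]
   → C = (-3/2, -3)

C = (-3/2, -3)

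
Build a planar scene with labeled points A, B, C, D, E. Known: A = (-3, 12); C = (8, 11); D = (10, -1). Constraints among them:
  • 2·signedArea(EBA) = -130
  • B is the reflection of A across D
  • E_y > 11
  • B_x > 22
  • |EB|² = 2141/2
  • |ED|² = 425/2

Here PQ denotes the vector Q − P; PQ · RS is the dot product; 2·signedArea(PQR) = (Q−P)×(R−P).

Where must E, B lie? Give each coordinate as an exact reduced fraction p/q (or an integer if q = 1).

1. B_x = 23  [B is the reflection of A across D]
2. B_y = -14  [B is the reflection of A across D]
   → B = (23, -14)
3. E_x = 5/2  [line -26·x + -26·y + 364 = 0 ∩ |ED|² = 425/2]
4. E_y = 23/2  [line -26·x + -26·y + 364 = 0 ∩ |ED|² = 425/2]
   → E = (5/2, 23/2)

B = (23, -14)
E = (5/2, 23/2)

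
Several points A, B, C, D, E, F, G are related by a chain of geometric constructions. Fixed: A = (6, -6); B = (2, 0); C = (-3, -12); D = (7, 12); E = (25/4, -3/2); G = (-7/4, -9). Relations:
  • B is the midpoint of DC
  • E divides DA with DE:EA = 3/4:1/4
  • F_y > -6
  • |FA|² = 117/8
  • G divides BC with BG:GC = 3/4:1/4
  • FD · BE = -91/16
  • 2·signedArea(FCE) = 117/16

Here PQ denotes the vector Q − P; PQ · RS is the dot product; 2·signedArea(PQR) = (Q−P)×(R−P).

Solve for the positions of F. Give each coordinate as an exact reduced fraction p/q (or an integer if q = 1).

1. F_x = 9/4  [2·signedArea(FCE) = 117/16 ∩ FD · BE = -91/16]
2. F_y = -21/4  [2·signedArea(FCE) = 117/16 ∩ FD · BE = -91/16]
   → F = (9/4, -21/4)

F = (9/4, -21/4)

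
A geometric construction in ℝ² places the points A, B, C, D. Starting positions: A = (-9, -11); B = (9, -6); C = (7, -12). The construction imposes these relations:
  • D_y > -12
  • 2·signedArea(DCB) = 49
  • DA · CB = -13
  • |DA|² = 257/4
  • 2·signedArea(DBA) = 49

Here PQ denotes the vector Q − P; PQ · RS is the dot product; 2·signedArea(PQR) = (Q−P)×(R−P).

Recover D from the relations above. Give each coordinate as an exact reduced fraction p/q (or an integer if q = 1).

D = (-1, -23/2)

1. D_x = -1  [DA · CB = -13 ∩ 2·signedArea(DBA) = 49]
2. D_y = -23/2  [DA · CB = -13 ∩ 2·signedArea(DBA) = 49]
   → D = (-1, -23/2)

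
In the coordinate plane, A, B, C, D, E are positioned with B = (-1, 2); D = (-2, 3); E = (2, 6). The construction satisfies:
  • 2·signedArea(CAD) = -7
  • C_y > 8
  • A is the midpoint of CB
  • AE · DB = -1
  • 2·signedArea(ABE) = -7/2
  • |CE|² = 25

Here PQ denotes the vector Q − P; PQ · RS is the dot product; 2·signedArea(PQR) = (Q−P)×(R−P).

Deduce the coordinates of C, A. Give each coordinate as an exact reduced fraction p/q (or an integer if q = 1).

A = (5/2, 11/2)
C = (6, 9)

1. A_x = 5/2  [2·signedArea(ABE) = -7/2 ∩ AE · DB = -1]
2. A_y = 11/2  [2·signedArea(ABE) = -7/2 ∩ AE · DB = -1]
   → A = (5/2, 11/2)
3. C_x = 6  [2·signedArea(CAD) = -7 ∩ A is the midpoint of CB]
4. C_y = 9  [2·signedArea(CAD) = -7 ∩ A is the midpoint of CB]
   → C = (6, 9)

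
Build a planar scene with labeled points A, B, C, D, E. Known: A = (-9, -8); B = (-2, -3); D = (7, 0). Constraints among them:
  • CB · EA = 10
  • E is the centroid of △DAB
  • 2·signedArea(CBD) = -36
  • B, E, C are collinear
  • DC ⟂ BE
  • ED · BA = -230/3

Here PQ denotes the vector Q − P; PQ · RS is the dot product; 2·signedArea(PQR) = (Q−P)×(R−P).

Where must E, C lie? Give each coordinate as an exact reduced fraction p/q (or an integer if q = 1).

C = (1, -6)
E = (-4/3, -11/3)

1. E_x = -4/3  [E is the centroid of △DAB]
2. E_y = -11/3  [E is the centroid of △DAB]
   → E = (-4/3, -11/3)
3. C_x = 1  [B, E, C are collinear ∩ DC ⟂ BE]
4. C_y = -6  [B, E, C are collinear ∩ DC ⟂ BE]
   → C = (1, -6)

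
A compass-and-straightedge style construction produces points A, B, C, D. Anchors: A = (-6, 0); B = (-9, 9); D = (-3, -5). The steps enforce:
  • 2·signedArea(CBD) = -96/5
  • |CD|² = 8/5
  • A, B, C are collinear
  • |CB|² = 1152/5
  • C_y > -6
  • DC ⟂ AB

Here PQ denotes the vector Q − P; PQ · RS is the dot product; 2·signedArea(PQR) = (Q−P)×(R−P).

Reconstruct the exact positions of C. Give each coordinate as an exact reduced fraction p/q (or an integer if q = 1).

1. C_x = -21/5  [A, B, C are collinear ∩ DC ⟂ AB]
2. C_y = -27/5  [A, B, C are collinear ∩ DC ⟂ AB]
   → C = (-21/5, -27/5)

C = (-21/5, -27/5)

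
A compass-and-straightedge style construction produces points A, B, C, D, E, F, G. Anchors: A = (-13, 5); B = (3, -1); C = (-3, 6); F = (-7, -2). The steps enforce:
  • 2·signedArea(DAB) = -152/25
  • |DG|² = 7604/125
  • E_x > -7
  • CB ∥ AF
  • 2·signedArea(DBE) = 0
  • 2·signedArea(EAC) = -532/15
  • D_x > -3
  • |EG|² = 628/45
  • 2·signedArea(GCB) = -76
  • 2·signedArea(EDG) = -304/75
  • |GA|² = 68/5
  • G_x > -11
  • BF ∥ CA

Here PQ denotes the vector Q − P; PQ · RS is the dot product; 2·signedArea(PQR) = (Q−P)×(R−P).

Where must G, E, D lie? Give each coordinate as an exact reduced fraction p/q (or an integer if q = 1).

1. G_x = -53/5  [line 7·x + 6·y + 61 = 0 ∩ |GA|² = 68/5]
2. G_y = 11/5  [line 7·x + 6·y + 61 = 0 ∩ |GA|² = 68/5]
   → G = (-53/5, 11/5)
3. E_x = -103/15  [line -1·x + 10·y + -413/15 = 0 ∩ |EG|² = 628/45]
4. E_y = 31/15  [line -1·x + 10·y + -413/15 = 0 ∩ |EG|² = 628/45]
   → E = (-103/15, 31/15)
5. D_x = -73/25  [2·signedArea(EDG) = -304/75 ∩ 2·signedArea(DBE) = 0]
6. D_y = 21/25  [2·signedArea(EDG) = -304/75 ∩ 2·signedArea(DBE) = 0]
   → D = (-73/25, 21/25)

D = (-73/25, 21/25)
E = (-103/15, 31/15)
G = (-53/5, 11/5)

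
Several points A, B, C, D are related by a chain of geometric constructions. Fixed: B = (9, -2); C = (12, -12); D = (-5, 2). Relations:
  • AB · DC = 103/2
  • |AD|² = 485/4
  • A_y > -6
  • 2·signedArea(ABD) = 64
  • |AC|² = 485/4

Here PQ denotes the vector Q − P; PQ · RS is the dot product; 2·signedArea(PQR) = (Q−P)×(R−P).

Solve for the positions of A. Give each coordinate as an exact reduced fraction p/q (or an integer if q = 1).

1. A_x = 7/2  [2·signedArea(ABD) = 64 ∩ AB · DC = 103/2]
2. A_y = -5  [2·signedArea(ABD) = 64 ∩ AB · DC = 103/2]
   → A = (7/2, -5)

A = (7/2, -5)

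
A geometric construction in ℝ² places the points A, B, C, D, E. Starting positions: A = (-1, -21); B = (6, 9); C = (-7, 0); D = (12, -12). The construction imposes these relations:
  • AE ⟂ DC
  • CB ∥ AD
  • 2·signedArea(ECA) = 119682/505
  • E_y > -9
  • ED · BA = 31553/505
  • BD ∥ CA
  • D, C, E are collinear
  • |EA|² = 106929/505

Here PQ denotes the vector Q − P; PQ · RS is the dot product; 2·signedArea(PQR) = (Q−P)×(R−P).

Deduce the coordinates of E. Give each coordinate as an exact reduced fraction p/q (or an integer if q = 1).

E = (3419/505, -4392/505)

1. E_x = 3419/505  [D, C, E are collinear ∩ AE ⟂ DC]
2. E_y = -4392/505  [D, C, E are collinear ∩ AE ⟂ DC]
   → E = (3419/505, -4392/505)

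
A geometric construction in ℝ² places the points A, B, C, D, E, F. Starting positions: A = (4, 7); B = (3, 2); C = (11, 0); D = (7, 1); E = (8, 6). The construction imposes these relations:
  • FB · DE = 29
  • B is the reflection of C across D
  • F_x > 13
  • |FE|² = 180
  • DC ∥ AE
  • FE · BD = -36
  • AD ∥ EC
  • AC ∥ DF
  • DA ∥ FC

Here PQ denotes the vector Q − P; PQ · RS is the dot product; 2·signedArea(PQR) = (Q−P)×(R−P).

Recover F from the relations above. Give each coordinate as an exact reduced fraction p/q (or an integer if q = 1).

F = (14, -6)

1. F_x = 14  [DA ∥ FC ∩ AC ∥ DF]
2. F_y = -6  [DA ∥ FC ∩ AC ∥ DF]
   → F = (14, -6)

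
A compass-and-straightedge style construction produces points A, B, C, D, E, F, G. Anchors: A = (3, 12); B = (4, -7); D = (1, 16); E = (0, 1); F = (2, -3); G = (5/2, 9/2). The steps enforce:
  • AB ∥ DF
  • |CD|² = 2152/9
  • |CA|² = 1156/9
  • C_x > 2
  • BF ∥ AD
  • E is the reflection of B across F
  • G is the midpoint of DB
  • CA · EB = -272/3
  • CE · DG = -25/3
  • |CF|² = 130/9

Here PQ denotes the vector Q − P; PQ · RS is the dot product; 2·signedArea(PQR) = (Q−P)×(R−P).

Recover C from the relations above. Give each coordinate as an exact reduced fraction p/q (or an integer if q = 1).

C = (3, 2/3)

1. C_x = 3  [CA · EB = -272/3 ∩ CE · DG = -25/3]
2. C_y = 2/3  [CA · EB = -272/3 ∩ CE · DG = -25/3]
   → C = (3, 2/3)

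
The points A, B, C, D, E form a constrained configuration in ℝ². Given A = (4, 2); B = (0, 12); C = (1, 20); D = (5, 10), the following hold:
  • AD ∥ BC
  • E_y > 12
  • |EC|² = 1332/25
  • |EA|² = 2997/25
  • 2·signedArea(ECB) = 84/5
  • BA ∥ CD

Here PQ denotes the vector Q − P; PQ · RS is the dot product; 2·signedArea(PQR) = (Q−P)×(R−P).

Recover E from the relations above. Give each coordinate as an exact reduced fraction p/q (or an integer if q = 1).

E = (11/5, 64/5)

1. E_x = 11/5  [line 8·x + -1·y + -24/5 = 0 ∩ |EA|² = 2997/25]
2. E_y = 64/5  [line 8·x + -1·y + -24/5 = 0 ∩ |EA|² = 2997/25]
   → E = (11/5, 64/5)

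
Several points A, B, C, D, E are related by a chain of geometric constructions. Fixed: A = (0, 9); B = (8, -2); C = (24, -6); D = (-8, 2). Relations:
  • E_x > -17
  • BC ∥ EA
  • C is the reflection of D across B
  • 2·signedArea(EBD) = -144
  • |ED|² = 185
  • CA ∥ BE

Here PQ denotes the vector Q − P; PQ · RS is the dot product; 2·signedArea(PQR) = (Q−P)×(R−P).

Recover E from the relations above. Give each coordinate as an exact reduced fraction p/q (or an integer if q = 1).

E = (-16, 13)

1. E_x = -16  [BC ∥ EA ∩ CA ∥ BE]
2. E_y = 13  [BC ∥ EA ∩ CA ∥ BE]
   → E = (-16, 13)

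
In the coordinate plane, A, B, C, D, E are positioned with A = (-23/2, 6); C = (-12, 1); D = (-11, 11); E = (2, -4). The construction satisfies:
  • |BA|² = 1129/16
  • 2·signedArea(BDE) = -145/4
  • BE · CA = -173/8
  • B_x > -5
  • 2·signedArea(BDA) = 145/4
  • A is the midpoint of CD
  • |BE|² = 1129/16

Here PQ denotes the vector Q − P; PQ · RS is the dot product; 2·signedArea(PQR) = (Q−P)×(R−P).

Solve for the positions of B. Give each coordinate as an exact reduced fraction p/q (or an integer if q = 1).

B = (-19/4, 1)

1. B_x = -19/4  [BE · CA = -173/8 ∩ 2·signedArea(BDE) = -145/4]
2. B_y = 1  [BE · CA = -173/8 ∩ 2·signedArea(BDE) = -145/4]
   → B = (-19/4, 1)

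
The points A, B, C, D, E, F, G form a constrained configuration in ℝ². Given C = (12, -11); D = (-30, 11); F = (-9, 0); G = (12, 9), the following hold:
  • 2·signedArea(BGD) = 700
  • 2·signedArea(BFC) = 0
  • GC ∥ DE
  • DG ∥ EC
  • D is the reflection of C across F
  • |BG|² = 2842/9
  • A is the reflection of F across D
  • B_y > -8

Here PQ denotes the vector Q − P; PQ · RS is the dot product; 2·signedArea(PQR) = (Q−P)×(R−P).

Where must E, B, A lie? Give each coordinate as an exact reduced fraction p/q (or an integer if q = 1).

A = (-51, 22)
B = (5, -22/3)
E = (-30, -9)

1. E_x = -30  [DG ∥ EC ∩ GC ∥ DE]
2. E_y = -9  [DG ∥ EC ∩ GC ∥ DE]
   → E = (-30, -9)
3. B_x = 5  [2·signedArea(BFC) = 0 ∩ 2·signedArea(BGD) = 700]
4. B_y = -22/3  [2·signedArea(BFC) = 0 ∩ 2·signedArea(BGD) = 700]
   → B = (5, -22/3)
5. A_x = -51  [A is the reflection of F across D]
6. A_y = 22  [A is the reflection of F across D]
   → A = (-51, 22)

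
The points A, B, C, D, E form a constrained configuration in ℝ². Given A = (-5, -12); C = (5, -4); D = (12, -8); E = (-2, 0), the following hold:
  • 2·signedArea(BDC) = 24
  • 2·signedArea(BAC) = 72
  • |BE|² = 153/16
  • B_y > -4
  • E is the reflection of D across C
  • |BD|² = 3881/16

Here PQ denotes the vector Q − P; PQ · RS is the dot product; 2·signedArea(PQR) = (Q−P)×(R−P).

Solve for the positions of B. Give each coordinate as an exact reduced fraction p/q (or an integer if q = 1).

B = (-11/4, -3)

1. B_x = -11/4  [2·signedArea(BDC) = 24 ∩ 2·signedArea(BAC) = 72]
2. B_y = -3  [2·signedArea(BDC) = 24 ∩ 2·signedArea(BAC) = 72]
   → B = (-11/4, -3)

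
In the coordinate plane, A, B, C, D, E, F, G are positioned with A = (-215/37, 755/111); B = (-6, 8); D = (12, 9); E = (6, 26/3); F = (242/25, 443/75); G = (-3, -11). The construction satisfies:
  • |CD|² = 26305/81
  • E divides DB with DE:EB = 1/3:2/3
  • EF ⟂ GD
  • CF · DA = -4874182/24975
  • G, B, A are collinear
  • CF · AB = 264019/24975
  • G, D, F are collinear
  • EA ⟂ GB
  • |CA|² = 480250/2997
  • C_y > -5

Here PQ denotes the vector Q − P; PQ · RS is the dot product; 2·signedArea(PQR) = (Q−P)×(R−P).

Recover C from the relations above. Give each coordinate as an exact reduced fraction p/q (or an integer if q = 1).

1. C_x = 0  [CF · DA = -4874182/24975 ∩ CF · AB = 264019/24975]
2. C_y = -40/9  [CF · DA = -4874182/24975 ∩ CF · AB = 264019/24975]
   → C = (0, -40/9)

C = (0, -40/9)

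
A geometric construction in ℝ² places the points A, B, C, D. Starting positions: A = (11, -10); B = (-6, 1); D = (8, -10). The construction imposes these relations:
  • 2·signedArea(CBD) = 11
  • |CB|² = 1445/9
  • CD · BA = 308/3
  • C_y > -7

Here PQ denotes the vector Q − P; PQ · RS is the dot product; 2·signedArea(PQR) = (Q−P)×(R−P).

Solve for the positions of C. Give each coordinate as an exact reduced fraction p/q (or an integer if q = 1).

C = (13/3, -19/3)

1. C_x = 13/3  [2·signedArea(CBD) = 11 ∩ CD · BA = 308/3]
2. C_y = -19/3  [2·signedArea(CBD) = 11 ∩ CD · BA = 308/3]
   → C = (13/3, -19/3)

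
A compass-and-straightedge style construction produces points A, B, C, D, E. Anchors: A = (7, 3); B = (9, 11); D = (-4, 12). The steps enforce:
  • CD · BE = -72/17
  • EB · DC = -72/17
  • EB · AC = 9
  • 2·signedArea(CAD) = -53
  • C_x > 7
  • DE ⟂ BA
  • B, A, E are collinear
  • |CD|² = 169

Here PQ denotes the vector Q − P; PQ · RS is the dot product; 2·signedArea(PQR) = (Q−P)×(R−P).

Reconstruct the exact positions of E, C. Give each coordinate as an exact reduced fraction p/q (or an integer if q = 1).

C = (8, 7)
E = (144/17, 151/17)

1. E_x = 144/17  [B, A, E are collinear ∩ DE ⟂ BA]
2. E_y = 151/17  [B, A, E are collinear ∩ DE ⟂ BA]
   → E = (144/17, 151/17)
3. C_x = 8  [2·signedArea(CAD) = -53 ∩ EB · DC = -72/17]
4. C_y = 7  [2·signedArea(CAD) = -53 ∩ EB · DC = -72/17]
   → C = (8, 7)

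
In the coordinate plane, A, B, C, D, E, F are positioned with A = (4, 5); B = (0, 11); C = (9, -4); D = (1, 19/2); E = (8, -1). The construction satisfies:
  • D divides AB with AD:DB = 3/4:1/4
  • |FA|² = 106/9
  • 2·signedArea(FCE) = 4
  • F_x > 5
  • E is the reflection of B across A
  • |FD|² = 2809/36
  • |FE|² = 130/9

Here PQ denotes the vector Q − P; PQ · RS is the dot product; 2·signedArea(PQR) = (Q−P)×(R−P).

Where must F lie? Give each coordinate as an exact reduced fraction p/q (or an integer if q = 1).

1. F_x = 17/3  [line -3·x + -1·y + 19 = 0 ∩ |FA|² = 106/9]
2. F_y = 2  [line -3·x + -1·y + 19 = 0 ∩ |FA|² = 106/9]
   → F = (17/3, 2)

F = (17/3, 2)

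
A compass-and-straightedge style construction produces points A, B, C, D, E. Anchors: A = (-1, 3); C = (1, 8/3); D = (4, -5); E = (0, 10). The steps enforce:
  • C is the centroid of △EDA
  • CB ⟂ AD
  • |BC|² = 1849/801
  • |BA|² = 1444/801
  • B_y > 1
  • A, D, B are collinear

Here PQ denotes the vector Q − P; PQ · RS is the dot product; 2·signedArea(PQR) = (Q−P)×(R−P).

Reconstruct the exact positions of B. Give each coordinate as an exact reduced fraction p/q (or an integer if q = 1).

1. B_x = -77/267  [A, D, B are collinear ∩ CB ⟂ AD]
2. B_y = 497/267  [A, D, B are collinear ∩ CB ⟂ AD]
   → B = (-77/267, 497/267)

B = (-77/267, 497/267)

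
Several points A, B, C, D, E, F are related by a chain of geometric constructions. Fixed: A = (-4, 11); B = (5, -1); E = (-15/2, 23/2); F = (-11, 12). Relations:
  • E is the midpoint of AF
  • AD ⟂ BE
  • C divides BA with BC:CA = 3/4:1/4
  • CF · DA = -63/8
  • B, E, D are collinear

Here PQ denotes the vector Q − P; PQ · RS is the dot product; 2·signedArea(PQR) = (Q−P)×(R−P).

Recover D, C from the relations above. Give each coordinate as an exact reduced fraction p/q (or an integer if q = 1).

C = (-7/4, 8)
D = (-11/2, 19/2)

1. D_x = -11/2  [B, E, D are collinear ∩ AD ⟂ BE]
2. D_y = 19/2  [B, E, D are collinear ∩ AD ⟂ BE]
   → D = (-11/2, 19/2)
3. C_x = -7/4  [C divides BA with BC:CA = 3/4:1/4]
4. C_y = 8  [C divides BA with BC:CA = 3/4:1/4]
   → C = (-7/4, 8)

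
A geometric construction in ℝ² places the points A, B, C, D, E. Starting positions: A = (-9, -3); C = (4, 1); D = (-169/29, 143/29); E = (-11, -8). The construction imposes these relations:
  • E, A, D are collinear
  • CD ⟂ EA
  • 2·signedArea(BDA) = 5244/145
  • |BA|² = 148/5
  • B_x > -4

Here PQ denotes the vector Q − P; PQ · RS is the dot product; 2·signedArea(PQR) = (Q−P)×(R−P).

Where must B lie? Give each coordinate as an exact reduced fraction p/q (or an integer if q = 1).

B = (-19/5, -7/5)

1. B_x = -19/5  [line 230/29·x + -92/29·y + 3726/145 = 0 ∩ |BA|² = 148/5]
2. B_y = -7/5  [line 230/29·x + -92/29·y + 3726/145 = 0 ∩ |BA|² = 148/5]
   → B = (-19/5, -7/5)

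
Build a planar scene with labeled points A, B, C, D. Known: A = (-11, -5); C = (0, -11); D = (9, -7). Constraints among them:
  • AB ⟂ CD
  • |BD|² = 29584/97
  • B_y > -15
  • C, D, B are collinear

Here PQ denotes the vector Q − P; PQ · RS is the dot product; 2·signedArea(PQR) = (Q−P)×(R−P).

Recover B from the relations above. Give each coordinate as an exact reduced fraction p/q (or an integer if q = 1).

1. B_x = -675/97  [C, D, B are collinear ∩ AB ⟂ CD]
2. B_y = -1367/97  [C, D, B are collinear ∩ AB ⟂ CD]
   → B = (-675/97, -1367/97)

B = (-675/97, -1367/97)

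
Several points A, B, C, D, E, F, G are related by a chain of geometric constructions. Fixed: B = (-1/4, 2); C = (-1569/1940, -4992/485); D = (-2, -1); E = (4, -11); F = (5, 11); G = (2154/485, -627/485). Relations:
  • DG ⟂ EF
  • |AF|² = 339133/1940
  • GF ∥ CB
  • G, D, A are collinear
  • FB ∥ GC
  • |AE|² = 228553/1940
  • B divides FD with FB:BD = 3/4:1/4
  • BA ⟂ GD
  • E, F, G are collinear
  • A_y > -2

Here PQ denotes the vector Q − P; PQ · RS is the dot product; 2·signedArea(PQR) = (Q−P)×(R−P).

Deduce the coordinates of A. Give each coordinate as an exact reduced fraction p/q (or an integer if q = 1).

1. A_x = -189/485  [G, D, A are collinear ∩ BA ⟂ GD]
2. A_y = -1041/970  [G, D, A are collinear ∩ BA ⟂ GD]
   → A = (-189/485, -1041/970)

A = (-189/485, -1041/970)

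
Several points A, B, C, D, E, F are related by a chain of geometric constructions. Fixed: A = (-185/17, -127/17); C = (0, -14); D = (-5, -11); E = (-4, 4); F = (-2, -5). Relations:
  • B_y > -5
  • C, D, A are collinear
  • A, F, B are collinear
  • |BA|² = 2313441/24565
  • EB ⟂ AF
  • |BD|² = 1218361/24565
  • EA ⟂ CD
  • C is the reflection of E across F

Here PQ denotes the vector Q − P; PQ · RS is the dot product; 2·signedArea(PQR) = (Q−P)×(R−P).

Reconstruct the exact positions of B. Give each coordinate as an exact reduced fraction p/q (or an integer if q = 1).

B = (-37654/24565, -119633/24565)

1. B_x = -37654/24565  [A, F, B are collinear ∩ EB ⟂ AF]
2. B_y = -119633/24565  [A, F, B are collinear ∩ EB ⟂ AF]
   → B = (-37654/24565, -119633/24565)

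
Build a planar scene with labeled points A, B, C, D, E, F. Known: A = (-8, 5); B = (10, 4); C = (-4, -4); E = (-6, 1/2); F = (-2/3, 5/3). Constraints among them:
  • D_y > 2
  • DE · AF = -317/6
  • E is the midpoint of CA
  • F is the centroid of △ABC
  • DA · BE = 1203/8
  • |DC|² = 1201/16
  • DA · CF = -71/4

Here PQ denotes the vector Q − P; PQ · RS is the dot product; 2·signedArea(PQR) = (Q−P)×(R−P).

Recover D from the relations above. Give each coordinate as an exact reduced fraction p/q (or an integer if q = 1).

1. D_x = 2  [DA · CF = -71/4 ∩ DE · AF = -317/6]
2. D_y = 9/4  [DA · CF = -71/4 ∩ DE · AF = -317/6]
   → D = (2, 9/4)

D = (2, 9/4)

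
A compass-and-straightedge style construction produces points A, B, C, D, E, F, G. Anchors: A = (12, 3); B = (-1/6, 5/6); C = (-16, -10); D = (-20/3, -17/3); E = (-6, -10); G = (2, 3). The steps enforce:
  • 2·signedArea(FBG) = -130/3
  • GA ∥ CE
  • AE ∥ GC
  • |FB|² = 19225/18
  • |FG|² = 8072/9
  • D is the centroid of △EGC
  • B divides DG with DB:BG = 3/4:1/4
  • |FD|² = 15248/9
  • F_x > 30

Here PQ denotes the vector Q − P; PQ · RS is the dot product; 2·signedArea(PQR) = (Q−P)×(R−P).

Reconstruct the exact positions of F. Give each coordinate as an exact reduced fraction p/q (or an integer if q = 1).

1. F_x = 92/3  [line -13/6·x + 13/6·y + 247/6 = 0 ∩ |FB|² = 19225/18]
2. F_y = 35/3  [line -13/6·x + 13/6·y + 247/6 = 0 ∩ |FB|² = 19225/18]
   → F = (92/3, 35/3)

F = (92/3, 35/3)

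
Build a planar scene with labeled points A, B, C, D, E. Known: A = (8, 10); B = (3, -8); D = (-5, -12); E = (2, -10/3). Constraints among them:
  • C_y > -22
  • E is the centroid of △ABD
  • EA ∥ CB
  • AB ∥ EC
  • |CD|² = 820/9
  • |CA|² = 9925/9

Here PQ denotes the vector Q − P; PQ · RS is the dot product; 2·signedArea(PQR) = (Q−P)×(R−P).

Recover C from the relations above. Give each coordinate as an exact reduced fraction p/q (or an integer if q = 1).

C = (-3, -64/3)

1. C_x = -3  [EA ∥ CB ∩ AB ∥ EC]
2. C_y = -64/3  [EA ∥ CB ∩ AB ∥ EC]
   → C = (-3, -64/3)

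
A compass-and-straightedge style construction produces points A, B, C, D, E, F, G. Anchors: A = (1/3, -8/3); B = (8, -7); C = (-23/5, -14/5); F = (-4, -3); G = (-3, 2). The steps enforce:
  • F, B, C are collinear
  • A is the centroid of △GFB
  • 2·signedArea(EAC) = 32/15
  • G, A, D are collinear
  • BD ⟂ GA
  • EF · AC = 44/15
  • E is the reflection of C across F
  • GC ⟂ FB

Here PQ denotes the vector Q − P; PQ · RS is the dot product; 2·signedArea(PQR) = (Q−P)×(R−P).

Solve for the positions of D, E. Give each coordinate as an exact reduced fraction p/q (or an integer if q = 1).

D = (184/37, -339/37)
E = (-17/5, -16/5)

1. D_x = 184/37  [G, A, D are collinear ∩ BD ⟂ GA]
2. D_y = -339/37  [G, A, D are collinear ∩ BD ⟂ GA]
   → D = (184/37, -339/37)
3. E_x = -17/5  [E is the reflection of C across F]
4. E_y = -16/5  [E is the reflection of C across F]
   → E = (-17/5, -16/5)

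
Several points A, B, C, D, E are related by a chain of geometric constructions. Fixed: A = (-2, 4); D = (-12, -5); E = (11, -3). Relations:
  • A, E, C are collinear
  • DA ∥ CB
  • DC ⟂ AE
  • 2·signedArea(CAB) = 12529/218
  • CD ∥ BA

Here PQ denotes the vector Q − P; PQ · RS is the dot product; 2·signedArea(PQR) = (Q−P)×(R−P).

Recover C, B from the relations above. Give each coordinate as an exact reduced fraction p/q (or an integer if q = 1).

1. C_x = -1307/218  [A, E, C are collinear ∩ DC ⟂ AE]
2. C_y = 1341/218  [A, E, C are collinear ∩ DC ⟂ AE]
   → C = (-1307/218, 1341/218)
3. B_x = 873/218  [CD ∥ BA ∩ DA ∥ CB]
4. B_y = 3303/218  [CD ∥ BA ∩ DA ∥ CB]
   → B = (873/218, 3303/218)

B = (873/218, 3303/218)
C = (-1307/218, 1341/218)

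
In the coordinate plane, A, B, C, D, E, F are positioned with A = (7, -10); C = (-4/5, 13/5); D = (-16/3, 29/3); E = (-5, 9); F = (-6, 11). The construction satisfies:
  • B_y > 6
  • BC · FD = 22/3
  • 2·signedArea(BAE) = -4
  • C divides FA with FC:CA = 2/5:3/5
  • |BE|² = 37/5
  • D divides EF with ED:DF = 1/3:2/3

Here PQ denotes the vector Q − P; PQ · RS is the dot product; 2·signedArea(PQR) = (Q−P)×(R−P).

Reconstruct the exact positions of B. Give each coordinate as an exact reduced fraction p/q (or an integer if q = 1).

1. B_x = -17/5  [BC · FD = 22/3 ∩ 2·signedArea(BAE) = -4]
2. B_y = 34/5  [BC · FD = 22/3 ∩ 2·signedArea(BAE) = -4]
   → B = (-17/5, 34/5)

B = (-17/5, 34/5)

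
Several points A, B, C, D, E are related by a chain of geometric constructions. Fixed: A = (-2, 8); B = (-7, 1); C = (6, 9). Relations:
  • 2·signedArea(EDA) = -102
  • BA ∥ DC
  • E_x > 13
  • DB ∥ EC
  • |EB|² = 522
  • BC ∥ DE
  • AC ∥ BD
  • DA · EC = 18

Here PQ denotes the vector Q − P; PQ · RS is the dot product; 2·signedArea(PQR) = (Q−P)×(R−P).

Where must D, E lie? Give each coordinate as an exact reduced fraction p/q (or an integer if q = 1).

1. D_x = 1  [BA ∥ DC ∩ AC ∥ BD]
2. D_y = 2  [BA ∥ DC ∩ AC ∥ BD]
   → D = (1, 2)
3. E_x = 14  [DB ∥ EC ∩ BC ∥ DE]
4. E_y = 10  [DB ∥ EC ∩ BC ∥ DE]
   → E = (14, 10)

D = (1, 2)
E = (14, 10)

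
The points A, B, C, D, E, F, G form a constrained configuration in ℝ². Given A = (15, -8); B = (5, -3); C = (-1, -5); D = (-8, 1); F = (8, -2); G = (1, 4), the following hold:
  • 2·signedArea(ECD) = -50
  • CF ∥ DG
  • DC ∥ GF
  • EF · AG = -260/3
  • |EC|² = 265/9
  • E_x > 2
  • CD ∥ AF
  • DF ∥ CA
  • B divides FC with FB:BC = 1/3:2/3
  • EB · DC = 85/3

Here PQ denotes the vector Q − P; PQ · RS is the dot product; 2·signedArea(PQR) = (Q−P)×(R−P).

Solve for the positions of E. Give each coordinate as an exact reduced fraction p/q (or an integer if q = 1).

1. E_x = 8/3  [EF · AG = -260/3 ∩ 2·signedArea(ECD) = -50]
2. E_y = -1  [EF · AG = -260/3 ∩ 2·signedArea(ECD) = -50]
   → E = (8/3, -1)

E = (8/3, -1)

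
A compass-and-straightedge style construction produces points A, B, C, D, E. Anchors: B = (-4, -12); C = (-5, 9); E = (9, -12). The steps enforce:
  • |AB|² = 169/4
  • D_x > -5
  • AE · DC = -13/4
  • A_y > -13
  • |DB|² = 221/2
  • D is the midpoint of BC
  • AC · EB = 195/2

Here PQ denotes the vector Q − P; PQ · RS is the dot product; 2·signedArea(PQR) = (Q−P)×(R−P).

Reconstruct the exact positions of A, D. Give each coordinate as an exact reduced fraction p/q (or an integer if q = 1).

1. A_x = 5/2  [AC · EB = 195/2]
2. A_y = -12  [|AB|² = 169/4]
   → A = (5/2, -12)
3. D_x = -9/2  [AE · DC = -13/4 ∩ D is the midpoint of BC]
4. D_y = -3/2  [AE · DC = -13/4 ∩ D is the midpoint of BC]
   → D = (-9/2, -3/2)

A = (5/2, -12)
D = (-9/2, -3/2)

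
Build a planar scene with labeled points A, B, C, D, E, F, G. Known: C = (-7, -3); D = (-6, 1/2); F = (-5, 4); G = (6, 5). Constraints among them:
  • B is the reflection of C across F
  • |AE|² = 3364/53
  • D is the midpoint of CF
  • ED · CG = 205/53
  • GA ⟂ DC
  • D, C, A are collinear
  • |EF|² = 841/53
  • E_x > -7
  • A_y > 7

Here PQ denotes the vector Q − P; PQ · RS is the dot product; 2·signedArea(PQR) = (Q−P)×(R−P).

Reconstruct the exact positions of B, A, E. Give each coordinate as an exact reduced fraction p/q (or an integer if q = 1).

1. B_x = -3  [B is the reflection of C across F]
2. B_y = 11  [B is the reflection of C across F]
   → B = (-3, 11)
3. A_x = -207/53  [D, C, A are collinear ∩ GA ⟂ DC]
4. A_y = 415/53  [D, C, A are collinear ∩ GA ⟂ DC]
   → A = (-207/53, 415/53)
5. E_x = -323/53  [line -13·x + -8·y + -4127/53 = 0 ∩ |EF|² = 841/53]
6. E_y = 9/53  [line -13·x + -8·y + -4127/53 = 0 ∩ |EF|² = 841/53]
   → E = (-323/53, 9/53)

A = (-207/53, 415/53)
B = (-3, 11)
E = (-323/53, 9/53)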